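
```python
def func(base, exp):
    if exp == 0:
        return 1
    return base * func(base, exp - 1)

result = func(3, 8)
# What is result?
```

func(3, 8) = 3 * 3 * 3 * 3 * 3 * 3 * 3 * 3 = 6561

Answer: 6561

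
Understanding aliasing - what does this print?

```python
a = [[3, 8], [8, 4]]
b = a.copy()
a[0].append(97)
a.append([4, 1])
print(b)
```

Key concept: shallow copy with nested lists.
Step by step:
`a = [[3, 8], [8, 4]]` → a = [[3, 8], [8, 4]]
`b = a.copy()` → b = [[3, 8], [8, 4]]
`a[0].append(97)` → a = [[3, 8, 97], [8, 4]]; b = [[3, 8, 97], [8, 4]]
`a.append([4, 1])` → a = [[3, 8, 97], [8, 4], [4, 1]]
`print(b)` → prints [[3, 8, 97], [8, 4]]

Answer: [[3, 8, 97], [8, 4]]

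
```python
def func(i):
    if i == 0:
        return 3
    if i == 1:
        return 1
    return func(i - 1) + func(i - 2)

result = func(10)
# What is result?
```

Build up from base cases: func(0)=3, func(1)=1, func(2)=4, func(3)=5, func(4)=9, func(5)=14, func(6)=23, ..., func(10)=157

Answer: 157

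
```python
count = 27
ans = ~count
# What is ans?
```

Trace:
`count = 27` → count = 27
`ans = ~count` → ans = -28
So ans = -28

Answer: -28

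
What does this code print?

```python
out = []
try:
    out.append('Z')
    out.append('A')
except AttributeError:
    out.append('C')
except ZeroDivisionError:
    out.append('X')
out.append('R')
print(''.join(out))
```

Execution trace: 'Z' (try body) → 'A' (try body, no exception) → 'R' (after the try/except). Output: ZAR

Answer: ZAR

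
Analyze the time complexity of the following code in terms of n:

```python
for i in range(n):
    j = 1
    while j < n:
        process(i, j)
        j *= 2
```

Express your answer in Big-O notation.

This is Linear outer loop, logarithmic inner loop. Time complexity: O(n log n).

Answer: O(n log n)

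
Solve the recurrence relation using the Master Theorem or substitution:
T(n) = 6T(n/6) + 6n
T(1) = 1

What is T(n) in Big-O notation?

By Master Theorem: a=6, b=6, f(n)=6n. Since log_6(6) = 1 and f(n) = Θ(n^1), Case 2 applies. T(n) = O(n log n).

Answer: O(n log n)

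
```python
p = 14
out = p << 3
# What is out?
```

Trace:
`p = 14` → p = 14
`out = p << 3` → out = 112
So out = 112

Answer: 112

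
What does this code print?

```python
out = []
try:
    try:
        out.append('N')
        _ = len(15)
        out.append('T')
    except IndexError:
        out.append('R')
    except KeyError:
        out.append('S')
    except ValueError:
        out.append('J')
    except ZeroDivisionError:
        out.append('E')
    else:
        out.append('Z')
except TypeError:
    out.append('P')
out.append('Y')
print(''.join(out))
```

Execution trace: 'N' (try body) → 'P' (outer except TypeError) → 'Y' (after the try/except). Output: NPY

Answer: NPY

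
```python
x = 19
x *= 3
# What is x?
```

Trace:
`x = 19` → x = 19
`x *= 3` → x = 57
So x = 57

Answer: 57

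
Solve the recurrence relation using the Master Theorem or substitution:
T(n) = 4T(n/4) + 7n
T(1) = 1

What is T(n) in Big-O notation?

By Master Theorem: a=4, b=4, f(n)=7n. Since log_4(4) = 1 and f(n) = Θ(n^1), Case 2 applies. T(n) = O(n log n).

Answer: O(n log n)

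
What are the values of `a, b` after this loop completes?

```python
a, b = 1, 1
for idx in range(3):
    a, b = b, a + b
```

Fibonacci: after 3 iterations
`a, b` takes the values: (1, 1) → (1, 2) → (2, 3) → (3, 5)

Answer: 3, 5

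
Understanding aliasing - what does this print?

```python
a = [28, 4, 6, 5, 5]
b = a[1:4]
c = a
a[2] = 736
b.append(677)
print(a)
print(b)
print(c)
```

Key concept: slice vs alias.
Step by step:
`a = [28, 4, 6, 5, 5]` → a = [28, 4, 6, 5, 5]
`b = a[1:4]` → b = [4, 6, 5]
`c = a` → c = [28, 4, 6, 5, 5] (same object as a)
`a[2] = 736` → a = [28, 4, 736, 5, 5] (same object as c); c = [28, 4, 736, 5, 5] (same object as a)
`b.append(677)` → b = [4, 6, 5, 677]
`print(a)` → prints [28, 4, 736, 5, 5]
`print(b)` → prints [4, 6, 5, 677]
`print(c)` → prints [28, 4, 736, 5, 5]

Answer:
[28, 4, 736, 5, 5]
[4, 6, 5, 677]
[28, 4, 736, 5, 5]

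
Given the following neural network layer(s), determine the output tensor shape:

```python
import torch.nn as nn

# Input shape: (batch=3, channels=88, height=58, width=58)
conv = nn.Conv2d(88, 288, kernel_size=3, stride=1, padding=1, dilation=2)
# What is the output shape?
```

Input: (3, 88, 58, 58) -> Output: (3, 288, 56, 56)

Answer: (3, 288, 56, 56)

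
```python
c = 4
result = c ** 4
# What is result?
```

Trace:
`c = 4` → c = 4
`result = c ** 4` → result = 256
So result = 256

Answer: 256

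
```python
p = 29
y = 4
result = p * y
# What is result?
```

Trace:
`p = 29` → p = 29
`y = 4` → y = 4
`result = p * y` → result = 116
So result = 116

Answer: 116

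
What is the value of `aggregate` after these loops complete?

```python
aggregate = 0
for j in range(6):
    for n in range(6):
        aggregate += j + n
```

Sum of all j+n for j,n in 6x6
`aggregate` takes the values: 0 → 1 → 3 → 6 → 10 → 15 → 16 → 18 → 21 → 25 → 30 → 36 → 38 → 41 → 45 → 50 → 56 → 63 → 66 → 70 → 75 → 81 → 88 → 96 → 100 → 105 → 111 → 118 → 126 → 135 → 140 → 146 → 153 → 161 → 170 → 180

Answer: 180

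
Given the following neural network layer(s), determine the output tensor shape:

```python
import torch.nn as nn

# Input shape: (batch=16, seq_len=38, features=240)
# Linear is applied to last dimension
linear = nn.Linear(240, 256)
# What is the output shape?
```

Input: (16, 38, 240) -> Output: (16, 38, 256)

Answer: (16, 38, 256)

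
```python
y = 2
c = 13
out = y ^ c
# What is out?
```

Trace:
`y = 2` → y = 2
`c = 13` → c = 13
`out = y ^ c` → out = 15
So out = 15

Answer: 15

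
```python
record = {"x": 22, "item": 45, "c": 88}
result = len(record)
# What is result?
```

Trace:
`record = {"x": 22, "item": 45, "c": 88}` → record = {'x': 22, 'item': 45, 'c': 88}
`result = len(record)` → result = 3
So result = 3

Answer: 3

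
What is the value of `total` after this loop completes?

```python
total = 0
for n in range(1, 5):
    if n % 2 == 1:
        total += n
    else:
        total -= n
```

Add odd, subtract even
`total` takes the values: 0 → 1 → -1 → 2 → -2

Answer: -2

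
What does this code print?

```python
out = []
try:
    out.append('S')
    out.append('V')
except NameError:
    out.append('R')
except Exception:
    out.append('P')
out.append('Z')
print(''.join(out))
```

Execution trace: 'S' (try body) → 'V' (try body, no exception) → 'Z' (after the try/except). Output: SVZ

Answer: SVZ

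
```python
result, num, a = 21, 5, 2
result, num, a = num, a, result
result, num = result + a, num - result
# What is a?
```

Trace:
`result, num, a = 21, 5, 2` → result = 21; num = 5; a = 2
`result, num, a = num, a, result` → result = 5; num = 2; a = 21
`result, num = result + a, num - result` → result = 26; num = -3
So a = 21

Answer: 21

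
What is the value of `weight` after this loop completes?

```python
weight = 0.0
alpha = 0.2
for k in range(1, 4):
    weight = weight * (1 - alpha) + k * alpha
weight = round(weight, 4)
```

Moving average with lr=0.2
`weight` takes the values: 0.0 → 0.2 → 0.56 → 1.048

Answer: 1.048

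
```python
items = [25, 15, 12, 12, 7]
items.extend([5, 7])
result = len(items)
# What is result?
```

Trace:
`items = [25, 15, 12, 12, 7]` → items = [25, 15, 12, 12, 7]
`items.extend([5, 7])` → items = [25, 15, 12, 12, 7, 5, 7]
`result = len(items)` → result = 7
So result = 7

Answer: 7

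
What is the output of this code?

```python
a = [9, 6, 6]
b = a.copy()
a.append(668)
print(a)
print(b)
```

Key concept: list.copy() creates independent copy.
Step by step:
`a = [9, 6, 6]` → a = [9, 6, 6]
`b = a.copy()` → b = [9, 6, 6]
`a.append(668)` → a = [9, 6, 6, 668]
`print(a)` → prints [9, 6, 6, 668]
`print(b)` → prints [9, 6, 6]

Answer:
[9, 6, 6, 668]
[9, 6, 6]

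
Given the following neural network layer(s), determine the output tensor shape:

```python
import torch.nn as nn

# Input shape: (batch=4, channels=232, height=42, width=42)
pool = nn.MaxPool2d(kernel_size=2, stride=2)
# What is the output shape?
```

Input: (4, 232, 42, 42) -> Output: (4, 232, 21, 21)

Answer: (4, 232, 21, 21)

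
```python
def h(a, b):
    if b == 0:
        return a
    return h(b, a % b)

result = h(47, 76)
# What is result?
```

h(47, 76) -> h(76, 47) -> h(47, 29) -> h(29, 18) -> h(18, 11) -> h(11, 7) -> h(7, 4) -> h(4, 3) -> h(3, 1) -> h(1, 0) -> 1

Answer: 1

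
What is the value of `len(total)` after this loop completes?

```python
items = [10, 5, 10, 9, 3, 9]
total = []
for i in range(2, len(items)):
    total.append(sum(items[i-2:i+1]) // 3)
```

Number of 3-element averages
`total` takes the values: [] → [8] → [8, 8] → [8, 8, 7] → [8, 8, 7, 7]
So `len(total)` = 4

Answer: 4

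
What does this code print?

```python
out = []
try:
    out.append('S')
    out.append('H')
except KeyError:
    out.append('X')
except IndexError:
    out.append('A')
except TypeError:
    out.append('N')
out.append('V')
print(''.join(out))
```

Execution trace: 'S' (try body) → 'H' (try body, no exception) → 'V' (after the try/except). Output: SHV

Answer: SHV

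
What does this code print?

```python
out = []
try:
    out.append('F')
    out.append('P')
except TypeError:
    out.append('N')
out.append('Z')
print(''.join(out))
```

Execution trace: 'F' (try body) → 'P' (try body, no exception) → 'Z' (after the try/except). Output: FPZ

Answer: FPZ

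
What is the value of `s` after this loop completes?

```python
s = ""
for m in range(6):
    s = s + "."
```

Repeat '.' 6 times
`s` takes the values: "" → "." → ".." → "..." → "...." → "....." → "......"

Answer: "......"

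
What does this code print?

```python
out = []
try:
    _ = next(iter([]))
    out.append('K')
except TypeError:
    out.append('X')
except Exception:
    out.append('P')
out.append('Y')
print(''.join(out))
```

Execution trace: 'P' (except Exception) → 'Y' (after the try/except). Output: PY

Answer: PY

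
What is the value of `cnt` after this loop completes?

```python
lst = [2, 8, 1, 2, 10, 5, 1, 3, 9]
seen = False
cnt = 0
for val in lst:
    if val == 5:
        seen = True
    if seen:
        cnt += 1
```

Count elements after first 5 in [2, 8, 1, 2, 10, 5, 1, 3, 9]
`cnt` takes the values: 0 → 1 → 2 → 3 → 4

Answer: 4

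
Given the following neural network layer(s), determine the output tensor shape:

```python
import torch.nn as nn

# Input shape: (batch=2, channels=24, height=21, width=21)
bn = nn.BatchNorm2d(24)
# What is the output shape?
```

Input: (2, 24, 21, 21) -> Output: (2, 24, 21, 21)

Answer: (2, 24, 21, 21)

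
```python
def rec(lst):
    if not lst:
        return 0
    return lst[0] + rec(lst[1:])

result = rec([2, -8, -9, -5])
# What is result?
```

2 + (-8) + (-9) + (-5) + 0 = -20

Answer: -20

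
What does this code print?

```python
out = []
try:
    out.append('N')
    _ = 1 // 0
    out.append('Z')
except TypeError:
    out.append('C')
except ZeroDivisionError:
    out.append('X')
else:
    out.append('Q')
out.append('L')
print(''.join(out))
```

Execution trace: 'N' (try body) → 'X' (except ZeroDivisionError) → 'L' (after the try/except). Output: NXL

Answer: NXL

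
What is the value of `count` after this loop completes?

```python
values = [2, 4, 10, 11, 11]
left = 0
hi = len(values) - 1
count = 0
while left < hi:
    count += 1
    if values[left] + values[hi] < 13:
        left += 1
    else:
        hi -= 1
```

Steps to find pair summing to 13
`count` takes the values: 0 → 1 → 2 → 3 → 4

Answer: 4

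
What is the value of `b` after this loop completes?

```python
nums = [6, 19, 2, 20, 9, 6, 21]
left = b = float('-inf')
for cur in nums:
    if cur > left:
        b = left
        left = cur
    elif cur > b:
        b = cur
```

Second largest (with repeats) in [6, 19, 2, 20, 9, 6, 21]
`b` takes the values: -inf → 6 → 19 → 20

Answer: 20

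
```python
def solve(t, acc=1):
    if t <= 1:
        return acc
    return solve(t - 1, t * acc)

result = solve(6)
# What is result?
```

Accumulator trace (n, acc): (6, 1) -> (5, 6) -> (4, 30) -> (3, 120) -> (2, 360) -> (1, 720) -> return 720

Answer: 720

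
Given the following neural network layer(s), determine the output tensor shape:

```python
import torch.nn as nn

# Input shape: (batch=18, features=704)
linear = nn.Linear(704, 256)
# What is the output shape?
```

Input: (18, 704) -> Output: (18, 256)

Answer: (18, 256)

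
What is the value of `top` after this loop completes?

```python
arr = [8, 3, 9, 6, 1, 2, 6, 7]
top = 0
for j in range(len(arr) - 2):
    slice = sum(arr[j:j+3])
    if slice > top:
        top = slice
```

Max sum of 3-element window in [8, 3, 9, 6, 1, 2, 6, 7]
`top` takes the values: 0 → 20

Answer: 20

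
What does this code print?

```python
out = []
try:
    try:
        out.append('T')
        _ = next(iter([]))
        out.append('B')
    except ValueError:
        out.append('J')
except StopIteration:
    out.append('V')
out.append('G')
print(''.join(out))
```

Execution trace: 'T' (try body) → 'V' (outer except StopIteration) → 'G' (after the try/except). Output: TVG

Answer: TVG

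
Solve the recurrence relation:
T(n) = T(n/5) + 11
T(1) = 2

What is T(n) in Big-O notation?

Each step divides n by 5 and adds 11. After log_5(n) steps we reach T(1)=2. So T(n) = 11·log_5(n) + 2 = O(log n).

Answer: O(log n)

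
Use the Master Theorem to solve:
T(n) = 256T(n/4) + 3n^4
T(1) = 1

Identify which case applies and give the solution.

a=256, b=4, f(n)=3n^4. log_4(256) = 4. Since c=4 = 4, Case 2 applies: T(n) = Θ(n^log_b(a) · log n) = O(n^4 log n).

Answer: O(n^4 log n) - Case 2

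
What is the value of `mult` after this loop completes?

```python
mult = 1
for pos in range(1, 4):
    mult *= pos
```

3! = 6
`mult` takes the values: 1 → 2 → 6

Answer: 6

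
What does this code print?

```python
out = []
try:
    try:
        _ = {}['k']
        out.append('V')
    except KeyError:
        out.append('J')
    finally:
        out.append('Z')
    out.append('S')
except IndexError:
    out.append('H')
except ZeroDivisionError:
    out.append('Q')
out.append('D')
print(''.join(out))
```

Execution trace: 'J' (inner except KeyError) → 'Z' (inner finally) → 'S' (try body, no exception) → 'D' (after the try/except). Output: JZSD

Answer: JZSD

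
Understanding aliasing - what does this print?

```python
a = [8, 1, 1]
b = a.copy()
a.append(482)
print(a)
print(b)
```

Key concept: list.copy() creates independent copy.
Step by step:
`a = [8, 1, 1]` → a = [8, 1, 1]
`b = a.copy()` → b = [8, 1, 1]
`a.append(482)` → a = [8, 1, 1, 482]
`print(a)` → prints [8, 1, 1, 482]
`print(b)` → prints [8, 1, 1]

Answer:
[8, 1, 1, 482]
[8, 1, 1]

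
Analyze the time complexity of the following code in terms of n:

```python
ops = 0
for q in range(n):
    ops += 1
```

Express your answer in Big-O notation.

Each loop level contributes: n. Multiplying the contributions gives O(n).

Answer: O(n)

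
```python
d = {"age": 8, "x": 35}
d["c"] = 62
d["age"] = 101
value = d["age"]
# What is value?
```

Trace:
`d = {"age": 8, "x": 35}` → d = {'age': 8, 'x': 35}
`d["c"] = 62` → d = {'age': 8, 'x': 35, 'c': 62}
`d["age"] = 101` → d = {'age': 101, 'x': 35, 'c': 62}
`value = d["age"]` → value = 101
So value = 101

Answer: 101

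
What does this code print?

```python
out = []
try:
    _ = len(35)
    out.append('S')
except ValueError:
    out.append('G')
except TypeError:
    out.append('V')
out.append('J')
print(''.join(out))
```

Execution trace: 'V' (except TypeError) → 'J' (after the try/except). Output: VJ

Answer: VJ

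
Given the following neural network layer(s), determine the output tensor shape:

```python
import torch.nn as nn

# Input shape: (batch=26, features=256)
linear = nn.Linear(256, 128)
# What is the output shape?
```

Input: (26, 256) -> Output: (26, 128)

Answer: (26, 128)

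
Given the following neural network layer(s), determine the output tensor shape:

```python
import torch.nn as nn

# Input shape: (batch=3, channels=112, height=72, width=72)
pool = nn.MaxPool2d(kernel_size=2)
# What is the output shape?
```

Input: (3, 112, 72, 72) -> Output: (3, 112, 36, 36)

Answer: (3, 112, 36, 36)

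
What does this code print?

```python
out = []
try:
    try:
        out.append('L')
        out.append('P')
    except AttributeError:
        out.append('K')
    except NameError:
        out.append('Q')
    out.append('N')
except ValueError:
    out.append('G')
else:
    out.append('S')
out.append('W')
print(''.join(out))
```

Execution trace: 'L' (inner try body) → 'P' (inner try body, no exception) → 'N' (try body, no exception) → 'S' (else) → 'W' (after the try/except). Output: LPNSW

Answer: LPNSW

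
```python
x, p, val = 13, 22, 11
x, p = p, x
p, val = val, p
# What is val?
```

Trace:
`x, p, val = 13, 22, 11` → x = 13; p = 22; val = 11
`x, p = p, x` → x = 22; p = 13
`p, val = val, p` → p = 11; val = 13
So val = 13

Answer: 13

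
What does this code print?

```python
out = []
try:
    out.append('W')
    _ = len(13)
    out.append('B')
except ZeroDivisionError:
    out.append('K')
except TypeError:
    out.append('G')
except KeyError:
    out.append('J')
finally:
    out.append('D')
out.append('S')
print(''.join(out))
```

Execution trace: 'W' (try body) → 'G' (except TypeError) → 'D' (finally) → 'S' (after the try/except). Output: WGDS

Answer: WGDS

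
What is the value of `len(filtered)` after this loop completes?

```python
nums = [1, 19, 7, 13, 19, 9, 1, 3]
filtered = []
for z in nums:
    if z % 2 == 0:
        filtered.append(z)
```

Count even numbers in [1, 19, 7, 13, 19, 9, 1, 3]
`filtered` takes the values: []
So `len(filtered)` = 0

Answer: 0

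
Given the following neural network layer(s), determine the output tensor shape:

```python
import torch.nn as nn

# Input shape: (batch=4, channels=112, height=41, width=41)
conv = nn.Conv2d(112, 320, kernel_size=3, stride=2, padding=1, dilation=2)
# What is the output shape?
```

Input: (4, 112, 41, 41) -> Output: (4, 320, 20, 20)

Answer: (4, 320, 20, 20)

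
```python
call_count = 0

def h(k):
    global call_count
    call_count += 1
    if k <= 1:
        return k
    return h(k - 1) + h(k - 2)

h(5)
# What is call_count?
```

Calls(k) = 1 + Calls(k-1) + Calls(k-2); Calls(0)=Calls(1)=1. For k=5 this gives 15.

Answer: 15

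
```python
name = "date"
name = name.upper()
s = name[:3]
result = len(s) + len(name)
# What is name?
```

Trace:
`name = "date"` → name = 'date'
`name = name.upper()` → name = 'DATE'
`s = name[:3]` → s = 'DAT'
`result = len(s) + len(name)` → result = 7
So name = 'DATE'

Answer: 'DATE'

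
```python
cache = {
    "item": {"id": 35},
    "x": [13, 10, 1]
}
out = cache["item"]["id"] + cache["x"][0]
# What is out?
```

Trace:
`cache = { ...` → cache = {'item': {'id': 35}, 'x': [13, 10, 1]}
`out = cache["item"]["id"] + cache["x"][0]` → out = 48
So out = 48

Answer: 48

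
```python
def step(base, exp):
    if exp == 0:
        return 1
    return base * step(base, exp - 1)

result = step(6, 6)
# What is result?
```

step(6, 6) = 6 * 6 * 6 * 6 * 6 * 6 = 46656

Answer: 46656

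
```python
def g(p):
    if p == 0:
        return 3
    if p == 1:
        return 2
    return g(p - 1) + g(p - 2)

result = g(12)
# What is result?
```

Build up from base cases: g(0)=3, g(1)=2, g(2)=5, g(3)=7, g(4)=12, g(5)=19, g(6)=31, ..., g(12)=555

Answer: 555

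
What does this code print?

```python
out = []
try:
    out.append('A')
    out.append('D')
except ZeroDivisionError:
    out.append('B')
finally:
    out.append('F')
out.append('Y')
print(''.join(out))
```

Execution trace: 'A' (try body) → 'D' (try body, no exception) → 'F' (finally) → 'Y' (after the try/except). Output: ADFY

Answer: ADFY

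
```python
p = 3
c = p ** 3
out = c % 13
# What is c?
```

Trace:
`p = 3` → p = 3
`c = p ** 3` → c = 27
`out = c % 13` → out = 1
So c = 27

Answer: 27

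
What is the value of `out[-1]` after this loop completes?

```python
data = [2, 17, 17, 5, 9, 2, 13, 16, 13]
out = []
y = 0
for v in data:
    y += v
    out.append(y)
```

Cumulative sum ends at 94
`out` takes the values: [] → [2] → [2, 19] → [2, 19, 36] → [2, 19, 36, 41] → [2, 19, 36, 41, 50] → [2, 19, 36, 41, 50, 52] → [2, 19, 36, 41, 50, 52, 65] → [2, 19, 36, 41, 50, 52, 65, 81] → [2, 19, 36, 41, 50, 52, 65, 81, 94]
So `out[-1]` = 94

Answer: 94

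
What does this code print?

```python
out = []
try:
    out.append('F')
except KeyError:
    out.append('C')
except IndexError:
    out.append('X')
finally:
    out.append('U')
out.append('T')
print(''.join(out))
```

Execution trace: 'F' (try body, no exception) → 'U' (finally) → 'T' (after the try/except). Output: FUT

Answer: FUT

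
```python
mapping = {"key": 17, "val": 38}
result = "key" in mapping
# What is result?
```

Trace:
`mapping = {"key": 17, "val": 38}` → mapping = {'key': 17, 'val': 38}
`result = "key" in mapping` → result = True
So result = True

Answer: True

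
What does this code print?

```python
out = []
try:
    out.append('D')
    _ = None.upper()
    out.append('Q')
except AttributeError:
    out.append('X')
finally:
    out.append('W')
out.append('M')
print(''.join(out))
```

Execution trace: 'D' (try body) → 'X' (except AttributeError) → 'W' (finally) → 'M' (after the try/except). Output: DXWM

Answer: DXWM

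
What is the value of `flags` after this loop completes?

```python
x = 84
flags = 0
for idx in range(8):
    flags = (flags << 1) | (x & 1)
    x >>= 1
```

Reverse lowest 8 bits of 84
`flags` takes the values: 0 → 1 → 2 → 5 → 10 → 21 → 42

Answer: 42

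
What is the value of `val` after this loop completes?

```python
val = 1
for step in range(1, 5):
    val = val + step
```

Start at 1, add 1 through 4
`val` takes the values: 1 → 2 → 4 → 7 → 11

Answer: 11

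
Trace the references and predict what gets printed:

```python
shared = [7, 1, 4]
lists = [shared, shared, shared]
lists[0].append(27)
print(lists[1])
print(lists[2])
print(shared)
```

Key concept: list of same reference.
Step by step:
`shared = [7, 1, 4]` → shared = [7, 1, 4]
`lists = [shared, shared, shared]` → lists = [[7, 1, 4], [7, 1, 4], [7, 1, 4]]
`lists[0].append(27)` → shared = [7, 1, 4, 27]; lists = [[7, 1, 4, 27], [7, 1, 4, 27], [7, 1, 4, 27]]
`print(lists[1])` → prints [7, 1, 4, 27]
`print(lists[2])` → prints [7, 1, 4, 27]
`print(shared)` → prints [7, 1, 4, 27]

Answer:
[7, 1, 4, 27]
[7, 1, 4, 27]
[7, 1, 4, 27]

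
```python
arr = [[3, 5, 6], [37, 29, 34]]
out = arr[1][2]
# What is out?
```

Trace:
`arr = [[3, 5, 6], [37, 29, 34]]` → arr = [[3, 5, 6], [37, 29, 34]]
`out = arr[1][2]` → out = 34
So out = 34

Answer: 34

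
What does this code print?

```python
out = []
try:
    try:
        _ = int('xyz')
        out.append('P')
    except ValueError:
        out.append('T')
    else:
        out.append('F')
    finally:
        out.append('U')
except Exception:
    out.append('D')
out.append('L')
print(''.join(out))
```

Execution trace: 'T' (inner except ValueError) → 'U' (inner finally) → 'L' (after the try/except). Output: TUL

Answer: TUL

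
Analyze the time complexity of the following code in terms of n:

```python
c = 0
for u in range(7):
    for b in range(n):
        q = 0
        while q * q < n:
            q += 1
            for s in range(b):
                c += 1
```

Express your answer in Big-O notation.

Each loop level contributes: 1 × n × √n × n. Multiplying the contributions gives O(n^2√n).

Answer: O(n^2√n)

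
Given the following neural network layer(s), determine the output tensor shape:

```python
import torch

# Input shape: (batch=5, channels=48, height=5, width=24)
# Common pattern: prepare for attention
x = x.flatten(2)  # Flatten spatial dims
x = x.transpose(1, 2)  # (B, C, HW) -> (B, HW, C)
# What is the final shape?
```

Input: (5, 48, 5, 24) -> after flatten(2): (5, 48, 120) -> Output: (5, 120, 48)

Answer: (5, 120, 48)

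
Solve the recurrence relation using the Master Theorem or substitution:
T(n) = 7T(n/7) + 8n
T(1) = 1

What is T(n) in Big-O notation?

By Master Theorem: a=7, b=7, f(n)=8n. Since log_7(7) = 1 and f(n) = Θ(n^1), Case 2 applies. T(n) = O(n log n).

Answer: O(n log n)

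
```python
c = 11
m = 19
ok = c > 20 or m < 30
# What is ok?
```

Trace:
`c = 11` → c = 11
`m = 19` → m = 19
`ok = c > 20 or m < 30` → ok = True
So ok = True

Answer: True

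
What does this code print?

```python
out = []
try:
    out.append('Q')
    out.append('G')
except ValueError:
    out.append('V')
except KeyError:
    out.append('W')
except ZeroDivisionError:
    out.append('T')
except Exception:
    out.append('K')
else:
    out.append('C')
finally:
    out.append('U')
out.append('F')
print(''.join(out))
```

Execution trace: 'Q' (try body) → 'G' (try body, no exception) → 'C' (else) → 'U' (finally) → 'F' (after the try/except). Output: QGCUF

Answer: QGCUF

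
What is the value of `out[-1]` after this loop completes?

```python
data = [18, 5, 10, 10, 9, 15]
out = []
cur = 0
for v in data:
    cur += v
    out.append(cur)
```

Cumulative sum ends at 67
`out` takes the values: [] → [18] → [18, 23] → [18, 23, 33] → [18, 23, 33, 43] → [18, 23, 33, 43, 52] → [18, 23, 33, 43, 52, 67]
So `out[-1]` = 67

Answer: 67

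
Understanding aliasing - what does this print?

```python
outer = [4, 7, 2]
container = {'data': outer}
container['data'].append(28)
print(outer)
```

Key concept: dict holds reference to list.
Step by step:
`outer = [4, 7, 2]` → outer = [4, 7, 2]
`container = {'data': outer}` → container = {'data': [4, 7, 2]}
`container['data'].append(28)` → outer = [4, 7, 2, 28]; container = {'data': [4, 7, 2, 28]}
`print(outer)` → prints [4, 7, 2, 28]

Answer: [4, 7, 2, 28]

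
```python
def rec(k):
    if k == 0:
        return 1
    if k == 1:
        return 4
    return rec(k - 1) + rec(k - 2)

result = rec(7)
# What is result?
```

Build up from base cases: rec(0)=1, rec(1)=4, rec(2)=5, rec(3)=9, rec(4)=14, rec(5)=23, rec(6)=37, ..., rec(7)=60

Answer: 60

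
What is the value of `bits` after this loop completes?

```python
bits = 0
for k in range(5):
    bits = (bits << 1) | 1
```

Build 5 consecutive 1-bits: 0b11111
`bits` takes the values: 0 → 1 → 3 → 7 → 15 → 31

Answer: 31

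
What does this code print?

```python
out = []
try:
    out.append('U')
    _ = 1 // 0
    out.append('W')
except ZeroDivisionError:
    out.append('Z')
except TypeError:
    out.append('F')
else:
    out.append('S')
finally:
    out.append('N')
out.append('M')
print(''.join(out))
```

Execution trace: 'U' (try body) → 'Z' (except ZeroDivisionError) → 'N' (finally) → 'M' (after the try/except). Output: UZNM

Answer: UZNM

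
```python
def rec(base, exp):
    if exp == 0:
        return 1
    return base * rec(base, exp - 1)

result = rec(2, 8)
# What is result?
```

rec(2, 8) = 2 * 2 * 2 * 2 * 2 * 2 * 2 * 2 = 256

Answer: 256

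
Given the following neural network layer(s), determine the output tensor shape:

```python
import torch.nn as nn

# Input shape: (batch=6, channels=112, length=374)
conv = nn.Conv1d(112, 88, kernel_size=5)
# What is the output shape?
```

Input: (6, 112, 374) -> Output: (6, 88, 370)

Answer: (6, 88, 370)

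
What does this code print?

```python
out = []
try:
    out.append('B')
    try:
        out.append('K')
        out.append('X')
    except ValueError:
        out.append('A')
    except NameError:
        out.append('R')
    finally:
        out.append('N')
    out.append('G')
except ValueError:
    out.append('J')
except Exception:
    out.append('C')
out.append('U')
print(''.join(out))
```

Execution trace: 'B' (try body) → 'K' (inner try body) → 'X' (inner try body, no exception) → 'N' (inner finally) → 'G' (try body, no exception) → 'U' (after the try/except). Output: BKXNGU

Answer: BKXNGU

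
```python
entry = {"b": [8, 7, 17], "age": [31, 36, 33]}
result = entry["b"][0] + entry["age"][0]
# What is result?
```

Trace:
`entry = {"b": [8, 7, 17], "age": [31, 36, 33]}` → entry = {'b': [8, 7, 17], 'age': [31, 36, 33]}
`result = entry["b"][0] + entry["age"][0]` → result = 39
So result = 39

Answer: 39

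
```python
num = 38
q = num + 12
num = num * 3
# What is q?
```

Trace:
`num = 38` → num = 38
`q = num + 12` → q = 50
`num = num * 3` → num = 114
So q = 50

Answer: 50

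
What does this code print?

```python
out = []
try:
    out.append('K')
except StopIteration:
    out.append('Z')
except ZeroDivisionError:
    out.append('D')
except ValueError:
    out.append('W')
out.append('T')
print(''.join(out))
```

Execution trace: 'K' (try body, no exception) → 'T' (after the try/except). Output: KT

Answer: KT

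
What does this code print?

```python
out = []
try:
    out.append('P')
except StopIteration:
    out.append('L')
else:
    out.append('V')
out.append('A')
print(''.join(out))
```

Execution trace: 'P' (try body, no exception) → 'V' (else) → 'A' (after the try/except). Output: PVA

Answer: PVA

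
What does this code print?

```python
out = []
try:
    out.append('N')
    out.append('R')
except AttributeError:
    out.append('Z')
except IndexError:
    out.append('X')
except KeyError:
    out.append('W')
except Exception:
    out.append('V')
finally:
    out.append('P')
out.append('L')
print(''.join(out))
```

Execution trace: 'N' (try body) → 'R' (try body, no exception) → 'P' (finally) → 'L' (after the try/except). Output: NRPL

Answer: NRPL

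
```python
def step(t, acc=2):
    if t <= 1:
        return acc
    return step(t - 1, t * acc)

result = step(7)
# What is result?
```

Accumulator trace (n, acc): (7, 2) -> (6, 14) -> (5, 84) -> (4, 420) -> (3, 1680) -> (2, 5040) -> (1, 10080) -> return 10080

Answer: 10080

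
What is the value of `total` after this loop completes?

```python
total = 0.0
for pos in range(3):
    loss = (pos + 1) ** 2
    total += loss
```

Sum of squared losses 1² + 2² + ... + 3²
`total` takes the values: 0.0 → 1.0 → 5.0 → 14.0

Answer: 14.0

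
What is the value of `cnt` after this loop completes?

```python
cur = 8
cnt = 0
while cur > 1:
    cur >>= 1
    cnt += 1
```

Count right shifts until 1
`cnt` takes the values: 0 → 1 → 2 → 3

Answer: 3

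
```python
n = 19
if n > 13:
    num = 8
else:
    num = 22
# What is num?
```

Trace:
`n = 19` → n = 19
`if n > 13: ...` → n > 13 is True → num = 8
So num = 8

Answer: 8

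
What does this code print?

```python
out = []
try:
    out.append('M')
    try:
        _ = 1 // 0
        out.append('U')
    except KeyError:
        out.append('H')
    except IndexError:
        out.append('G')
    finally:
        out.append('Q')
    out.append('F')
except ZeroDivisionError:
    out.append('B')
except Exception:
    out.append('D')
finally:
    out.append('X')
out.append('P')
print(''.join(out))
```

Execution trace: 'M' (try body) → 'Q' (inner finally) → 'B' (except ZeroDivisionError) → 'X' (finally) → 'P' (after the try/except). Output: MQBXP

Answer: MQBXP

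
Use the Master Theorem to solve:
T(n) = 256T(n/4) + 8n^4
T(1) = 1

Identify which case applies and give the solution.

a=256, b=4, f(n)=8n^4. log_4(256) = 4. Since c=4 = 4, Case 2 applies: T(n) = Θ(n^log_b(a) · log n) = O(n^4 log n).

Answer: O(n^4 log n) - Case 2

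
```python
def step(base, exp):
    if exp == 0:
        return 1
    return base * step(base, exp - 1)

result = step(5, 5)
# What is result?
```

step(5, 5) = 5 * 5 * 5 * 5 * 5 = 3125

Answer: 3125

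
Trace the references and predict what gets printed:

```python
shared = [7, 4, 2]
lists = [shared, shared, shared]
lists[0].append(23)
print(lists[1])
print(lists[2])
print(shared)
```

Key concept: list of same reference.
Step by step:
`shared = [7, 4, 2]` → shared = [7, 4, 2]
`lists = [shared, shared, shared]` → lists = [[7, 4, 2], [7, 4, 2], [7, 4, 2]]
`lists[0].append(23)` → shared = [7, 4, 2, 23]; lists = [[7, 4, 2, 23], [7, 4, 2, 23], [7, 4, 2, 23]]
`print(lists[1])` → prints [7, 4, 2, 23]
`print(lists[2])` → prints [7, 4, 2, 23]
`print(shared)` → prints [7, 4, 2, 23]

Answer:
[7, 4, 2, 23]
[7, 4, 2, 23]
[7, 4, 2, 23]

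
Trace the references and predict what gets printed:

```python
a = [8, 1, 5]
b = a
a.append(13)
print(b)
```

Key concept: basic list aliasing.
Step by step:
`a = [8, 1, 5]` → a = [8, 1, 5]
`b = a` → b = [8, 1, 5] (same object as a)
`a.append(13)` → a = [8, 1, 5, 13] (same object as b); b = [8, 1, 5, 13] (same object as a)
`print(b)` → prints [8, 1, 5, 13]

Answer: [8, 1, 5, 13]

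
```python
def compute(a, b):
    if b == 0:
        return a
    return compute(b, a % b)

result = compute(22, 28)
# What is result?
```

compute(22, 28) -> compute(28, 22) -> compute(22, 6) -> compute(6, 4) -> compute(4, 2) -> compute(2, 0) -> 2

Answer: 2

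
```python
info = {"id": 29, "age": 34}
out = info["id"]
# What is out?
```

Trace:
`info = {"id": 29, "age": 34}` → info = {'id': 29, 'age': 34}
`out = info["id"]` → out = 29
So out = 29

Answer: 29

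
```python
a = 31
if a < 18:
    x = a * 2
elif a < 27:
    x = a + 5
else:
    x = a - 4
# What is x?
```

Trace:
`a = 31` → a = 31
`if a < 18: ...` → a < 18 is False, a < 27 is False, take else branch → x = 27
So x = 27

Answer: 27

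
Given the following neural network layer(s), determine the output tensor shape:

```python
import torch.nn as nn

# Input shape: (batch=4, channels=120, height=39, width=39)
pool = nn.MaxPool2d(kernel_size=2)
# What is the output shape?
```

Input: (4, 120, 39, 39) -> Output: (4, 120, 19, 19)

Answer: (4, 120, 19, 19)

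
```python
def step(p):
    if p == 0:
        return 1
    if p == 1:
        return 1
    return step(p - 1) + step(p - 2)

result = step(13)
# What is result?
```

Build up from base cases: step(0)=1, step(1)=1, step(2)=2, step(3)=3, step(4)=5, step(5)=8, step(6)=13, ..., step(13)=377

Answer: 377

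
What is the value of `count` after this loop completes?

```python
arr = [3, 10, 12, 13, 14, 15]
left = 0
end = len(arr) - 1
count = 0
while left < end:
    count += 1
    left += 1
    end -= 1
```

Iterations until pointers meet (list length 6)
`count` takes the values: 0 → 1 → 2 → 3

Answer: 3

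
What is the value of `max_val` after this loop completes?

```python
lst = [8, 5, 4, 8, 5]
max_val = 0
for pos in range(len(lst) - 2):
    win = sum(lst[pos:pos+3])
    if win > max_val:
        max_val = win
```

Max sum of 3-element window in [8, 5, 4, 8, 5]
`max_val` takes the values: 0 → 17

Answer: 17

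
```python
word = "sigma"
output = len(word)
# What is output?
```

Trace:
`word = "sigma"` → word = 'sigma'
`output = len(word)` → output = 5
So output = 5

Answer: 5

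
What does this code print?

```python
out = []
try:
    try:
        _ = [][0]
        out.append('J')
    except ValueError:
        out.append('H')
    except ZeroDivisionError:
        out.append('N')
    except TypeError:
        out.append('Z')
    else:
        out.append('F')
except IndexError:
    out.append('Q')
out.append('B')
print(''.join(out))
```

Execution trace: 'Q' (outer except IndexError) → 'B' (after the try/except). Output: QB

Answer: QB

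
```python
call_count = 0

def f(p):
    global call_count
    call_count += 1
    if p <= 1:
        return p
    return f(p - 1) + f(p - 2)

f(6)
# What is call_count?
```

Calls(p) = 1 + Calls(p-1) + Calls(p-2); Calls(0)=Calls(1)=1. For p=6 this gives 25.

Answer: 25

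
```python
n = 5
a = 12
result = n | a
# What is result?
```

Trace:
`n = 5` → n = 5
`a = 12` → a = 12
`result = n | a` → result = 13
So result = 13

Answer: 13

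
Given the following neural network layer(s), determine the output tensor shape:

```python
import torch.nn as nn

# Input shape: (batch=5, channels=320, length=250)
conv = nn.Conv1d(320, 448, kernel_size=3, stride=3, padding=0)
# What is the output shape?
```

Input: (5, 320, 250) -> Output: (5, 448, 83)

Answer: (5, 448, 83)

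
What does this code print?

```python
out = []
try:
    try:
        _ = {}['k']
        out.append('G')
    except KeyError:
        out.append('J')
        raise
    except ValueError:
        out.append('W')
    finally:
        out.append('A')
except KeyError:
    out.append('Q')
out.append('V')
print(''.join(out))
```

Execution trace: 'J' (inner except KeyError) → 'A' (inner finally) → 'Q' (outer except KeyError) → 'V' (after the try/except). Output: JAQV

Answer: JAQV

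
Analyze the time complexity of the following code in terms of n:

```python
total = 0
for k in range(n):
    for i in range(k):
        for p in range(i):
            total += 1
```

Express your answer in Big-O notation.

Each loop level contributes: n × n × n. Multiplying the contributions gives O(n^3).

Answer: O(n^3)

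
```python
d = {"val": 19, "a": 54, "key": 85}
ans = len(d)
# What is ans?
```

Trace:
`d = {"val": 19, "a": 54, "key": 85}` → d = {'val': 19, 'a': 54, 'key': 85}
`ans = len(d)` → ans = 3
So ans = 3

Answer: 3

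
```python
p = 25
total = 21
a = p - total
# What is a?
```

Trace:
`p = 25` → p = 25
`total = 21` → total = 21
`a = p - total` → a = 4
So a = 4

Answer: 4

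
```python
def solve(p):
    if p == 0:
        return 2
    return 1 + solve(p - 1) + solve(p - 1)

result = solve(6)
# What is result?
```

solve(p) = 1 + 2·solve(p-1), solve(0)=2. Closed form: (2+1)·2^6 - 1 = 191.

Answer: 191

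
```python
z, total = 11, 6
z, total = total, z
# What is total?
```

Trace:
`z, total = 11, 6` → z = 11; total = 6
`z, total = total, z` → z = 6; total = 11
So total = 11

Answer: 11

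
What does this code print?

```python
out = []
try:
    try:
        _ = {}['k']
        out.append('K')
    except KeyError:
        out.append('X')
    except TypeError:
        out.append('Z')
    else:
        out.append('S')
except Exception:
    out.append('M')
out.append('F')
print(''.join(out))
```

Execution trace: 'X' (inner except KeyError) → 'F' (after the try/except). Output: XF

Answer: XF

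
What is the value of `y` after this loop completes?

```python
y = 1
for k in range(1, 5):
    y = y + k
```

Start at 1, add 1 through 4
`y` takes the values: 1 → 2 → 4 → 7 → 11

Answer: 11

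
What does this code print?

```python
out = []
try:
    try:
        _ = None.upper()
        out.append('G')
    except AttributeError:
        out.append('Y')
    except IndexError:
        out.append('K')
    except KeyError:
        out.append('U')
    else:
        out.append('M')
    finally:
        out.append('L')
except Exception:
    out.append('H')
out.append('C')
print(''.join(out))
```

Execution trace: 'Y' (inner except AttributeError) → 'L' (inner finally) → 'C' (after the try/except). Output: YLC

Answer: YLC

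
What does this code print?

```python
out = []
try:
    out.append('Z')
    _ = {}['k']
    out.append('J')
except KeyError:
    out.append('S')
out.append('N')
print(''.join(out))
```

Execution trace: 'Z' (try body) → 'S' (except KeyError) → 'N' (after the try/except). Output: ZSN

Answer: ZSN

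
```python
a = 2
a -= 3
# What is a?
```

Trace:
`a = 2` → a = 2
`a -= 3` → a = -1
So a = -1

Answer: -1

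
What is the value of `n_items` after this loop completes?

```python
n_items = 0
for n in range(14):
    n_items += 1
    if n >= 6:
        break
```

Loop breaks when n reaches 6, n_items is 7
`n_items` takes the values: 0 → 1 → 2 → 3 → 4 → 5 → 6 → 7

Answer: 7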